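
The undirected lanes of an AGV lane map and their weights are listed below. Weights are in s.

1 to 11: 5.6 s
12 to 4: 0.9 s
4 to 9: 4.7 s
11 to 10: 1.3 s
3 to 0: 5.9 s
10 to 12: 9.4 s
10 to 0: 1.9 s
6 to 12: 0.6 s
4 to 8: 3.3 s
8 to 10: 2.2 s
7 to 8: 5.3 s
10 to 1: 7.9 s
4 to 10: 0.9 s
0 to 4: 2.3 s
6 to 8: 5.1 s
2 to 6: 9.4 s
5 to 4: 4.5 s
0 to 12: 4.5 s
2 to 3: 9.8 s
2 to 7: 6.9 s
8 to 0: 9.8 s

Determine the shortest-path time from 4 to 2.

Running Dijkstra from 4:
4: 0
10: 0.9  (via 4)
12: 0.9  (via 4)
6: 1.5  (via 12)
11: 2.2  (via 10)
0: 2.3  (via 4)
8: 3.1  (via 10)
5: 4.5  (via 4)
9: 4.7  (via 4)
1: 7.8  (via 11)
3: 8.2  (via 0)
7: 8.4  (via 8)
2: 10.9  (via 6)
Shortest route: 4–12–6–2 = 10.9 s.

10.9 s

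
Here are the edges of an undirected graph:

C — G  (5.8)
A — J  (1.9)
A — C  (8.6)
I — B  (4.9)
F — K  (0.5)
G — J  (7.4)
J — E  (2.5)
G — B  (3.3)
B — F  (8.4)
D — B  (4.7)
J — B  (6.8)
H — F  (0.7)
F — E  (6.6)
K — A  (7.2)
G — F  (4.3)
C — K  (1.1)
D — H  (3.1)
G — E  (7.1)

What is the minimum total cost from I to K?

Shortest distances from I:
I: 0
B: 4.9  (via I)
G: 8.2  (via B)
D: 9.6  (via B)
J: 11.7  (via B)
F: 12.5  (via G)
H: 12.7  (via D)
K: 13  (via F)
Shortest route: I → B → G → F → K = 13.

13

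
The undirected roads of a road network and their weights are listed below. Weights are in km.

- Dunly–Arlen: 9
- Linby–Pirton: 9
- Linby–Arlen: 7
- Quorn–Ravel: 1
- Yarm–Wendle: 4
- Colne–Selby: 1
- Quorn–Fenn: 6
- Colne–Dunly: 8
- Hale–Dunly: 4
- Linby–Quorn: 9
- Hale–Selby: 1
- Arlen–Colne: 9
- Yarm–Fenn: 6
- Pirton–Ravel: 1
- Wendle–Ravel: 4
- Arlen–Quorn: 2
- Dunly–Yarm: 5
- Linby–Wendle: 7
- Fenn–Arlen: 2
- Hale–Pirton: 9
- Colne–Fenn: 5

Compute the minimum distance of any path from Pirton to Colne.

Candidate routes:
Pirton → Ravel → Quorn → Arlen → Colne: 1+1+2+9 = 13
Pirton → Ravel → Quorn → Arlen → Dunly → Hale → Selby → Colne: 1+1+2+9+4+1+1 = 19
Pirton → Ravel → Quorn → Fenn → Colne: 1+1+6+5 = 13
Pirton → Ravel → Quorn → Arlen → Fenn → Colne: 1+1+2+2+5 = 11
Cheapest is Pirton → Ravel → Quorn → Arlen → Fenn → Colne at 11 km.

11 km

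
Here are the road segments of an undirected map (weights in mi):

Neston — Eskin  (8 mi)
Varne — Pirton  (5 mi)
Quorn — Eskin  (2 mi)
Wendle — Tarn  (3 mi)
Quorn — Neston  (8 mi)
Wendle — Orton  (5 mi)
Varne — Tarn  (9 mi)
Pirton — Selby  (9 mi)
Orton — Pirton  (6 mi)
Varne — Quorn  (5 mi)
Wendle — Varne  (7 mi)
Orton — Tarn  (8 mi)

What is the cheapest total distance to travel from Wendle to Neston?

Compare a few routes:
Wendle–Varne–Quorn–Neston: 7+5+8 = 20
Wendle–Tarn–Varne–Quorn–Eskin–Neston: 3+9+5+2+8 = 27
Wendle–Tarn–Varne–Quorn–Neston: 3+9+5+8 = 25
Wendle–Varne–Quorn–Eskin–Neston: 7+5+2+8 = 22
The minimum is 20 mi via Wendle–Varne–Quorn–Neston.

20 mi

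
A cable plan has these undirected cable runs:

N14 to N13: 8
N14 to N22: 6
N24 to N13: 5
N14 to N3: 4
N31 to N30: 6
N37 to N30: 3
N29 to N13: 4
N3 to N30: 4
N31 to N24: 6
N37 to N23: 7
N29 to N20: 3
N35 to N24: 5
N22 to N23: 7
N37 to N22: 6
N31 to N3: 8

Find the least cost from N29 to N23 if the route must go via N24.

31

Shortest N29→N24: N29 → N13 → N24 = 9
Best N24 to N23: N24 → N31 → N30 → N37 → N23 costing 22
Total via N24: 9 + 22 = 31.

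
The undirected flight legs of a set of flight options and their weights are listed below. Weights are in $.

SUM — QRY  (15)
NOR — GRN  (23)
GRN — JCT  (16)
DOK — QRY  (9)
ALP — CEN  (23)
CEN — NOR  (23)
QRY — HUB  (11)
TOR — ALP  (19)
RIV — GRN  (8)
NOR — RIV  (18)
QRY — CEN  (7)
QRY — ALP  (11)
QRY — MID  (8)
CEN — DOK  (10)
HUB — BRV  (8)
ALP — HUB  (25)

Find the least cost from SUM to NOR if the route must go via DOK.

Shortest SUM→DOK: SUM–QRY–DOK = 24
Shortest DOK→NOR: DOK–CEN–NOR = 33
Total via DOK: 24 + 33 = $57.

$57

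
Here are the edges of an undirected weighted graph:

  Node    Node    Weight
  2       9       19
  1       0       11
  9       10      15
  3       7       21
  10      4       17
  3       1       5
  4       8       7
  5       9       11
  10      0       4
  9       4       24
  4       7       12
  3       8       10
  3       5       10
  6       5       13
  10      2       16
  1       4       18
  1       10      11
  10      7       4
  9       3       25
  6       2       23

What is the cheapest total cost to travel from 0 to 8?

26

Settle nodes by increasing distance from 0:
0: 0
10: 4  (via 0)
7: 8  (via 10)
1: 11  (via 0)
3: 16  (via 1)
9: 19  (via 10)
2: 20  (via 10)
4: 20  (via 7)
5: 26  (via 3)
8: 26  (via 3)
Shortest route: 0–1–3–8 = 26.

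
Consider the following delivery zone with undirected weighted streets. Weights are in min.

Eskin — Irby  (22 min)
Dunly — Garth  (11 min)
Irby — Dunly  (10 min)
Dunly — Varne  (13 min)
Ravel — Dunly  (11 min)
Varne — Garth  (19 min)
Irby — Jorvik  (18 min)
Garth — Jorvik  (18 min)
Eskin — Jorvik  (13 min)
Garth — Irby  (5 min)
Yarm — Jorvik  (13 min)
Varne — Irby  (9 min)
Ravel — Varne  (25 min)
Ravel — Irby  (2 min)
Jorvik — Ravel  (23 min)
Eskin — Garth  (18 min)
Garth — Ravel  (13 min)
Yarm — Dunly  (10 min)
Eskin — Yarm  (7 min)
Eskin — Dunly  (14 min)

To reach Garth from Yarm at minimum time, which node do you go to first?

Compare a few routes:
Yarm - Dunly - Irby - Garth: 10+10+5 = 25
Yarm - Eskin - Garth: 7+18 = 25
Yarm - Dunly - Garth: 10+11 = 21
The minimum is 21 min via Yarm - Dunly - Garth.
So from Yarm the first move is to Dunly.

Dunly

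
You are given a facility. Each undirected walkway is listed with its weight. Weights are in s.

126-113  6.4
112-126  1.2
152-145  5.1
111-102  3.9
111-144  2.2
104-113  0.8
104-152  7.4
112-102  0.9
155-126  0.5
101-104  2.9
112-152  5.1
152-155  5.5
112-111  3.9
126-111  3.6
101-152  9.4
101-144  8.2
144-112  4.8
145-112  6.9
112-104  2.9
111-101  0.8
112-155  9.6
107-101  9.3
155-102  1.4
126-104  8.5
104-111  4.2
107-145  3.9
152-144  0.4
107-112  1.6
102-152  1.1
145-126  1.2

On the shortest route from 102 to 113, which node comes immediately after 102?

Compare a few routes:
102 - 155 - 126 - 112 - 104 - 113: 1.4+0.5+1.2+2.9+0.8 = 6.8
102 - 112 - 104 - 113: 0.9+2.9+0.8 = 4.6
The minimum is 4.6 s via 102 - 112 - 104 - 113.
So from 102 the first move is to 112.

112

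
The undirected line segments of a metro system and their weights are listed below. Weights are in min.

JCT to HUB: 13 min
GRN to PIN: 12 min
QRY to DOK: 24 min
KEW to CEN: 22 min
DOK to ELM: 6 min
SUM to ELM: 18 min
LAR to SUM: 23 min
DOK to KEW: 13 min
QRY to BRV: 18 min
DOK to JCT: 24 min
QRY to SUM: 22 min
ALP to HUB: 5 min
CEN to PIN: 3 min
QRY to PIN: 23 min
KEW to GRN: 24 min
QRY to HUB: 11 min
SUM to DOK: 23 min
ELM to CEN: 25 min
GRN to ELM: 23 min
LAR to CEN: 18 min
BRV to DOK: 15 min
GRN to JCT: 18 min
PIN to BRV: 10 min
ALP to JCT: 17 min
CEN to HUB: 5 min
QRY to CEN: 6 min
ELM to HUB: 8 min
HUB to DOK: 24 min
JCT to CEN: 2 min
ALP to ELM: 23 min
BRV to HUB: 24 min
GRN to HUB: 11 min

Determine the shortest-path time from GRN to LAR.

Enumerating some paths:
GRN–HUB–CEN–LAR: 11+5+18 = 34
GRN–PIN–CEN–LAR: 12+3+18 = 33
GRN–JCT–CEN–LAR: 18+2+18 = 38
The minimum is 33 min via GRN–PIN–CEN–LAR.

33 min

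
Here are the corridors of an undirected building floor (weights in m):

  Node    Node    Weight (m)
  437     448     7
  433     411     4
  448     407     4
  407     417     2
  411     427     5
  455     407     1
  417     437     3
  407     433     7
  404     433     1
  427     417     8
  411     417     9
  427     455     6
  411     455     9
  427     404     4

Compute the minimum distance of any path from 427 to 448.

11 m

Shortest distances from 427:
427: 0
404: 4  (via 427)
433: 5  (via 404)
411: 5  (via 427)
455: 6  (via 427)
407: 7  (via 455)
417: 8  (via 427)
448: 11  (via 407)
Shortest route: 427–455–407–448 = 11 m.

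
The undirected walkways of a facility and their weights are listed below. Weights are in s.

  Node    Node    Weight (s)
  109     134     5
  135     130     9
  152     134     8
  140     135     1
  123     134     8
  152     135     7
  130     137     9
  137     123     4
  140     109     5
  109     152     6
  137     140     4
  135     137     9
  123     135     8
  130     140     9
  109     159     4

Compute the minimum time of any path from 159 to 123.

Candidate routes:
159–109–134–123: 4+5+8 = 17
159–109–140–135–137–123: 4+5+1+9+4 = 23
159–109–140–135–123: 4+5+1+8 = 18
Cheapest is 159–109–134–123 at 17 s.

17 s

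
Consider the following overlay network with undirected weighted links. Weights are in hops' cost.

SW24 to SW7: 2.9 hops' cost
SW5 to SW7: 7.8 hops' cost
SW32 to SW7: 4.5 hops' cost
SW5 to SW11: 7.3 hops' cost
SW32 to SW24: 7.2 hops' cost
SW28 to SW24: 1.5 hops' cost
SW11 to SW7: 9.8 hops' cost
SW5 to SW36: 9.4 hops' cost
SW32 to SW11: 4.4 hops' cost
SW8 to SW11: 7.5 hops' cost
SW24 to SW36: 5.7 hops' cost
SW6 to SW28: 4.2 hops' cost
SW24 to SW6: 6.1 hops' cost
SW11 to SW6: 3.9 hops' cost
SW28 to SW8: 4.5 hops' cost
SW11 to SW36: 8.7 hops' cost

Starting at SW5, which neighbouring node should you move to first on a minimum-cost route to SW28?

Compare a few routes:
SW5 - SW36 - SW24 - SW28: 9.4+5.7+1.5 = 16.6
SW5 - SW11 - SW6 - SW28: 7.3+3.9+4.2 = 15.4
SW5 - SW7 - SW24 - SW28: 7.8+2.9+1.5 = 12.2
The minimum is 12.2 hops' cost via SW5 - SW7 - SW24 - SW28.
So from SW5 the first move is to SW7.

SW7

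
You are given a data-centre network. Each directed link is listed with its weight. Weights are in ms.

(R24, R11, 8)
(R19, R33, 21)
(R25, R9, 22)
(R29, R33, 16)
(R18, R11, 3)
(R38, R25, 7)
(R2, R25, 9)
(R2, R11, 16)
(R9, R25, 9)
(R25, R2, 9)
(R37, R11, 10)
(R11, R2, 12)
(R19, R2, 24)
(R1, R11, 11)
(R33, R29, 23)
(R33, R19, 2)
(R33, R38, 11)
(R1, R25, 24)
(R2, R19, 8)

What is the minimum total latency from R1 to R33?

Running Dijkstra from R1:
R1: 0
R11: 11  (via R1)
R2: 23  (via R11)
R25: 24  (via R1)
R19: 31  (via R2)
R9: 46  (via R25)
R33: 52  (via R19)
Shortest route: R1 → R11 → R2 → R19 → R33 = 52 ms.

52 ms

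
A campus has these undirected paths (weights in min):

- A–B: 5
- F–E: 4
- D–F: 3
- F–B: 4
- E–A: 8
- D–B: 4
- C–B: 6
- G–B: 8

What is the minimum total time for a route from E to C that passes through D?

17 min

Shortest E→D: E → F → D = 7
Shortest D→C: D → B → C = 10
Total via D: 7 + 10 = 17 min.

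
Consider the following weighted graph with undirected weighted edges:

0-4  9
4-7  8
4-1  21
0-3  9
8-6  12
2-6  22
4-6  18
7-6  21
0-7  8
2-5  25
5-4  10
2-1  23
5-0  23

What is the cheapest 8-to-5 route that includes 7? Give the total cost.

51

Best 8 to 7: 8 → 6 → 7 costing 33
Shortest 7→5: 7 → 4 → 5 = 18
Total via 7: 33 + 18 = 51.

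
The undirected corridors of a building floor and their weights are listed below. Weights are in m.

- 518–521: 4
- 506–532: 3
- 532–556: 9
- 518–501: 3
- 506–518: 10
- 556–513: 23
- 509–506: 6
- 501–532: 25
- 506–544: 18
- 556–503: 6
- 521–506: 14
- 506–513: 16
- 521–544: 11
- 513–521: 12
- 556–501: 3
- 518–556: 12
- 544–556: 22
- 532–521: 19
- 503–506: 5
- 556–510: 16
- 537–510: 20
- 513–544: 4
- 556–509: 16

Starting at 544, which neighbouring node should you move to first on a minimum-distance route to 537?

521

Candidate routes:
544–556–510–537: 22+16+20 = 58
544–521–518–501–556–510–537: 11+4+3+3+16+20 = 57
544–513–521–518–501–556–510–537: 4+12+4+3+3+16+20 = 62
544–513–556–510–537: 4+23+16+20 = 63
Cheapest is 544–521–518–501–556–510–537 at 57 m.
So from 544 the first move is to 521.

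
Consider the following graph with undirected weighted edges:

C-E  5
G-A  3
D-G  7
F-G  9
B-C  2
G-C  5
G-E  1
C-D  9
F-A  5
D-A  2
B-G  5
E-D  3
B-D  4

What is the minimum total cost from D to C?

Enumerating some paths:
D → B → C: 4+2 = 6
D → E → C: 3+5 = 8
The minimum is 6 via D → B → C.

6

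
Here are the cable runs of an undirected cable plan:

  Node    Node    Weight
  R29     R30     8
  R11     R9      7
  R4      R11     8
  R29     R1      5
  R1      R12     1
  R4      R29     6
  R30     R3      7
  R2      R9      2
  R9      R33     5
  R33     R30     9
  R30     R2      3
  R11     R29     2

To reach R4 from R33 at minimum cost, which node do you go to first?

Compare a few routes:
R33–R30–R29–R4: 9+8+6 = 23
R33–R9–R11–R4: 5+7+8 = 20
The minimum is 20 via R33–R9–R11–R4.
So from R33 the first move is to R9.

R9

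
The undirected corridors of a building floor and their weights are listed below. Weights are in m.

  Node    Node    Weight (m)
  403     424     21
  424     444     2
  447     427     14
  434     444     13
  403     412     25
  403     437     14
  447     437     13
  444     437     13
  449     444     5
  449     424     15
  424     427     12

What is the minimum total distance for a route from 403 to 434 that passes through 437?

40 m

Shortest 403→437: 403–437 = 14
Shortest 437→434: 437–444–434 = 26
Total via 437: 14 + 26 = 40 m.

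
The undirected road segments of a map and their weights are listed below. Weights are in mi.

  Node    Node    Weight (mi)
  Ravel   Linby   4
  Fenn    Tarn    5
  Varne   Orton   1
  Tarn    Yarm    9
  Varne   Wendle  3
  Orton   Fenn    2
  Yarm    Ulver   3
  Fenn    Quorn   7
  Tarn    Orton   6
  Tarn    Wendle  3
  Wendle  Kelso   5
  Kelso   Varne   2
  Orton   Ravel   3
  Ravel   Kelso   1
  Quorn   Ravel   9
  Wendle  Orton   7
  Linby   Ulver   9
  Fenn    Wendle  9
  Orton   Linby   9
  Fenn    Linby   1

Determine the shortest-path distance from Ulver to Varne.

Enumerating some paths:
Ulver - Linby - Ravel - Orton - Varne: 9+4+3+1 = 17
Ulver - Linby - Fenn - Orton - Varne: 9+1+2+1 = 13
Ulver - Linby - Ravel - Kelso - Varne: 9+4+1+2 = 16
Ulver - Yarm - Tarn - Wendle - Varne: 3+9+3+3 = 18
The minimum is 13 mi via Ulver - Linby - Fenn - Orton - Varne.

13 mi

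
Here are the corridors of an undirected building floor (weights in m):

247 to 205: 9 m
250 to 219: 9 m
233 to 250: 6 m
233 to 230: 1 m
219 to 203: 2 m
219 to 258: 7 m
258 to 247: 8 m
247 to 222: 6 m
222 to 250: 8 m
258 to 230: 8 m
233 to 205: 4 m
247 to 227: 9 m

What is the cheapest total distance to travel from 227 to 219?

24 m

Compare a few routes:
227–247–258–219: 9+8+7 = 24
227–247–222–250–219: 9+6+8+9 = 32
227–247–205–233–250–219: 9+9+4+6+9 = 37
Cheapest is 227–247–258–219 at 24 m.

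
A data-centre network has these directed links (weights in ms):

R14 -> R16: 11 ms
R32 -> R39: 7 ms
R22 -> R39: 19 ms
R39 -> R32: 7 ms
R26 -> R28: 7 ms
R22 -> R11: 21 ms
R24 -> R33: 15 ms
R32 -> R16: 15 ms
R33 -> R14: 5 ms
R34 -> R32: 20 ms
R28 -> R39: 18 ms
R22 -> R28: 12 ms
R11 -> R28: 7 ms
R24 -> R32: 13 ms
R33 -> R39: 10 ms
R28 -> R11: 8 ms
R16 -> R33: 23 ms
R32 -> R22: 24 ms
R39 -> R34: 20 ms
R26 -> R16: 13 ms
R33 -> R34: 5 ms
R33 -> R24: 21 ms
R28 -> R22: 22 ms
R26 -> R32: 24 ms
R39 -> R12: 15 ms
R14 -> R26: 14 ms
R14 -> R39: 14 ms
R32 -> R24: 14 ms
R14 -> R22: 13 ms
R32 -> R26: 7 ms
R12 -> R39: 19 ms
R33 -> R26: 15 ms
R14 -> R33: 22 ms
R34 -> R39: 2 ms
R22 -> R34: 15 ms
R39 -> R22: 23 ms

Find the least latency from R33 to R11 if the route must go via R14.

Best R33 to R14: R33–R14 costing 5
Best R14 to R11: R14–R26–R28–R11 costing 29
Total via R14: 5 + 29 = 34 ms.

34 ms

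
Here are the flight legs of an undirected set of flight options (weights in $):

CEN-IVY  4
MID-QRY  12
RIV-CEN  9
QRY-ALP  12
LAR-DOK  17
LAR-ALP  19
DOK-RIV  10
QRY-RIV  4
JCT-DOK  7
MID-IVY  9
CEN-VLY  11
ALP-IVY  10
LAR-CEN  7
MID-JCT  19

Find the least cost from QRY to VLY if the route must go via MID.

$36

Best QRY to MID: QRY → MID costing 12
Shortest MID→VLY: MID → IVY → CEN → VLY = 24
Total via MID: 12 + 24 = $36.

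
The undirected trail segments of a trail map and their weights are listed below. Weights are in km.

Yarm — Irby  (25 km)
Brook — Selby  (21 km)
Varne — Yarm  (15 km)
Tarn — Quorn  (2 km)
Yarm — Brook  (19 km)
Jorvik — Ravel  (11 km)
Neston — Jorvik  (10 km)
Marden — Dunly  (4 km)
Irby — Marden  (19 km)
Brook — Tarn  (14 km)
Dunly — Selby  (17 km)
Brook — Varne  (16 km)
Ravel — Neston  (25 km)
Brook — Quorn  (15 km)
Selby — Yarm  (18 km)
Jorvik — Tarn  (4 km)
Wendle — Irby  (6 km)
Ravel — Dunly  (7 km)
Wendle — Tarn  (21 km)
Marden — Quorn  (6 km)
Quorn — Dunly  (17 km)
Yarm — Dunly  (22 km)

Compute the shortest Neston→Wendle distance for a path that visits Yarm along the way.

78 km

Best Neston to Yarm: Neston–Jorvik–Tarn–Brook–Yarm costing 47
Shortest Yarm→Wendle: Yarm–Irby–Wendle = 31
Total via Yarm: 47 + 31 = 78 km.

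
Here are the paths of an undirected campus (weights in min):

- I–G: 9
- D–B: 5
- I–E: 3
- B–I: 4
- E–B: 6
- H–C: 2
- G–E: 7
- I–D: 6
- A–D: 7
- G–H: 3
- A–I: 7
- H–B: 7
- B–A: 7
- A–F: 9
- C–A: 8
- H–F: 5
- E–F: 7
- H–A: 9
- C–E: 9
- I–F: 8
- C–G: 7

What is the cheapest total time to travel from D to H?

12 min

Shortest distances from D:
D: 0
B: 5  (via D)
I: 6  (via D)
A: 7  (via D)
E: 9  (via I)
H: 12  (via B)
Shortest route: D → B → H = 12 min.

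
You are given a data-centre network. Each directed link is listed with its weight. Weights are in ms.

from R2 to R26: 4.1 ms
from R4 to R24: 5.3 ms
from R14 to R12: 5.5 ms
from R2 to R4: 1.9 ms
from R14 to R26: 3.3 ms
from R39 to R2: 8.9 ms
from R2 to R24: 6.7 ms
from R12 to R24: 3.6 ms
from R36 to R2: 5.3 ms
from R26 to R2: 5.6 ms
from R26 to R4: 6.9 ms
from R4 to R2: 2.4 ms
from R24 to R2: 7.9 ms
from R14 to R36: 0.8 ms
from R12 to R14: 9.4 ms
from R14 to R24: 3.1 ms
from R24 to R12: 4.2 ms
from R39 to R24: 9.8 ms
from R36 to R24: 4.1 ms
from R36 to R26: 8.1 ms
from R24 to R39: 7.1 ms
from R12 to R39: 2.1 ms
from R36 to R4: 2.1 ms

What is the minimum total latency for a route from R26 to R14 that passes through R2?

Shortest R26→R2: R26–R2 = 5.6
Shortest R2→R14: R2–R24–R12–R14 = 20.3
Total via R2: 5.6 + 20.3 = 25.9 ms.

25.9 ms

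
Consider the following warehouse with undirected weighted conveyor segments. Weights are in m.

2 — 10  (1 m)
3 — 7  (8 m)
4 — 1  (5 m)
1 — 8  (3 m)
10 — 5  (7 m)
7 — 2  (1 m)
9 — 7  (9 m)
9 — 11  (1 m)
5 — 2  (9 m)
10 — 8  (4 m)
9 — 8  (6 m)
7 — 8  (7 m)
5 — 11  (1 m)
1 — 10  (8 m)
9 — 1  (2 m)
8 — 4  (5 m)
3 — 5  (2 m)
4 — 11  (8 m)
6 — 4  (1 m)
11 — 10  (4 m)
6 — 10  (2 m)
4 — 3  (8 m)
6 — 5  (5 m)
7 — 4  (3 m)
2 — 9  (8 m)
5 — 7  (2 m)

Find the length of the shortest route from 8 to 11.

Settle nodes by increasing distance from 8:
8: 0
1: 3  (via 8)
10: 4  (via 8)
2: 5  (via 10)
4: 5  (via 8)
9: 5  (via 1)
6: 6  (via 10)
7: 6  (via 2)
11: 6  (via 9)
Shortest route: 8–1–9–11 = 6 m.

6 m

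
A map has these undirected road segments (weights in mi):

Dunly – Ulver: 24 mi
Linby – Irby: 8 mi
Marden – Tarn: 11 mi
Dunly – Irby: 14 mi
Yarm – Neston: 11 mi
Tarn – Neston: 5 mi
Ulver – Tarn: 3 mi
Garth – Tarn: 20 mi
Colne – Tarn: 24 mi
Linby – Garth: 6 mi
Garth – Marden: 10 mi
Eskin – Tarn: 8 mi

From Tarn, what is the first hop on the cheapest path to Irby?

Enumerating some paths:
Tarn - Garth - Linby - Irby: 20+6+8 = 34
Tarn - Ulver - Dunly - Irby: 3+24+14 = 41
Tarn - Marden - Garth - Linby - Irby: 11+10+6+8 = 35
The minimum is 34 mi via Tarn - Garth - Linby - Irby.
So from Tarn the first move is to Garth.

Garth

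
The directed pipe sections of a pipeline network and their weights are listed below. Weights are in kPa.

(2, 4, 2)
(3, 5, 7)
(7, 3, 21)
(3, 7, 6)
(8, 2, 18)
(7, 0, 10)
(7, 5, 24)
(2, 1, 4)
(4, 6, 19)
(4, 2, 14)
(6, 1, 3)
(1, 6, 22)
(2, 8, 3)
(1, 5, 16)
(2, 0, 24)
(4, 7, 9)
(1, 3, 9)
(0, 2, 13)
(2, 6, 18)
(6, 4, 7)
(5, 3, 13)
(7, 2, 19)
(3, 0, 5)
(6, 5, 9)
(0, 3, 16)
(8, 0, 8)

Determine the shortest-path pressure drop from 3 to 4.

20 kPa

Enumerating some paths:
3–0–2–4: 5+13+2 = 20
3–7–0–2–4: 6+10+13+2 = 31
3–7–2–4: 6+19+2 = 27
Cheapest is 3–0–2–4 at 20 kPa.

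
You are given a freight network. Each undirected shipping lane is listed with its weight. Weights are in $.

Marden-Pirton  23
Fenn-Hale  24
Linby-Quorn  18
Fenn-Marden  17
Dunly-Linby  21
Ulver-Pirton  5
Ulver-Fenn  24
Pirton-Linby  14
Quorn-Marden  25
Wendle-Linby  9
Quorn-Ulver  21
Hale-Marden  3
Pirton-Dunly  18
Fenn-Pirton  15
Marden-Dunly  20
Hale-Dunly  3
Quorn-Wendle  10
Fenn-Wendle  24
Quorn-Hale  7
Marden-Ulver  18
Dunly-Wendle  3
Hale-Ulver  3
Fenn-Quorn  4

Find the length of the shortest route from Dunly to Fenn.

$14

Compare a few routes:
Dunly - Wendle - Quorn - Fenn: 3+10+4 = 17
Dunly - Hale - Quorn - Fenn: 3+7+4 = 14
Dunly - Hale - Marden - Fenn: 3+3+17 = 23
Cheapest is Dunly - Hale - Quorn - Fenn at $14.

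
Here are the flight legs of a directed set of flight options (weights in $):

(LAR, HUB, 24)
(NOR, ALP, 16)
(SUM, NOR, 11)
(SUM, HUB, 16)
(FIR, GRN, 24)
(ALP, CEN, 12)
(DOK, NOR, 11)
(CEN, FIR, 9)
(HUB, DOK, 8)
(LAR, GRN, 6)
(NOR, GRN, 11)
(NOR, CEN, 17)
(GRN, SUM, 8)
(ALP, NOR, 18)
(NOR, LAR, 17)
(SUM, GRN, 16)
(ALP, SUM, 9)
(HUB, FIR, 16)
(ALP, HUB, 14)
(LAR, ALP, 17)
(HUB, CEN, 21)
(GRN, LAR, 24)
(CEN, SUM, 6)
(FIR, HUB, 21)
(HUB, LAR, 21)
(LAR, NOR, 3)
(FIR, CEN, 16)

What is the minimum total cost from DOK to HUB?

Enumerating some paths:
DOK–NOR–ALP–HUB: 11+16+14 = 41
DOK–NOR–GRN–SUM–HUB: 11+11+8+16 = 46
Cheapest is DOK–NOR–ALP–HUB at $41.

$41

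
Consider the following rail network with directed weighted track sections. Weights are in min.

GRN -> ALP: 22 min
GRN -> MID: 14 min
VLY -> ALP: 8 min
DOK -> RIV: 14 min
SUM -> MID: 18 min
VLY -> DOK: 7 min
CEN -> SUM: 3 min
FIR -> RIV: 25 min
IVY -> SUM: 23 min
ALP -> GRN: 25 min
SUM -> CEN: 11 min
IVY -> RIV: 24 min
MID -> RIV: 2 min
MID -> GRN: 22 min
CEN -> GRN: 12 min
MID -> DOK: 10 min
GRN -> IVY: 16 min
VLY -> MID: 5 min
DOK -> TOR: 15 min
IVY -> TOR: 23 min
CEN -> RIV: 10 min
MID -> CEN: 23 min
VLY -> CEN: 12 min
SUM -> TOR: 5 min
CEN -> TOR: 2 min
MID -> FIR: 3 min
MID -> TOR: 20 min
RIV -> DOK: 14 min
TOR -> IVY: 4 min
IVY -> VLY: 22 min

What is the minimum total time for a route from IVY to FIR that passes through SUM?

44 min

Best IVY to SUM: IVY → SUM costing 23
Best SUM to FIR: SUM → MID → FIR costing 21
Total via SUM: 23 + 21 = 44 min.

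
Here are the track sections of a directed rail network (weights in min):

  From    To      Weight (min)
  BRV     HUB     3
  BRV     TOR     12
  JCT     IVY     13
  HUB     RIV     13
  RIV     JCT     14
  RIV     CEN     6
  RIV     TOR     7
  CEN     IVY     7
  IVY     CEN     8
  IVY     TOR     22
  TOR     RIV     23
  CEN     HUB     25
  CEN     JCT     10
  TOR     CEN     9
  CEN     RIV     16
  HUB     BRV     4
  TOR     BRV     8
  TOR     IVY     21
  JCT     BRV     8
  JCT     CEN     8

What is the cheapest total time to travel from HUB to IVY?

Compare a few routes:
HUB - BRV - TOR - CEN - IVY: 4+12+9+7 = 32
HUB - BRV - TOR - IVY: 4+12+21 = 37
HUB - RIV - TOR - CEN - IVY: 13+7+9+7 = 36
HUB - RIV - CEN - IVY: 13+6+7 = 26
The minimum is 26 min via HUB - RIV - CEN - IVY.

26 min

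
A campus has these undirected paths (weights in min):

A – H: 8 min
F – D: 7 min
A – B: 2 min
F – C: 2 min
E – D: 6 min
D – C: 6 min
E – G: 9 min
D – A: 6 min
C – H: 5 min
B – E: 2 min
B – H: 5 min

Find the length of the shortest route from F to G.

22 min

Enumerating some paths:
F → D → E → G: 7+6+9 = 22
F → C → H → B → E → G: 2+5+5+2+9 = 23
Cheapest is F → D → E → G at 22 min.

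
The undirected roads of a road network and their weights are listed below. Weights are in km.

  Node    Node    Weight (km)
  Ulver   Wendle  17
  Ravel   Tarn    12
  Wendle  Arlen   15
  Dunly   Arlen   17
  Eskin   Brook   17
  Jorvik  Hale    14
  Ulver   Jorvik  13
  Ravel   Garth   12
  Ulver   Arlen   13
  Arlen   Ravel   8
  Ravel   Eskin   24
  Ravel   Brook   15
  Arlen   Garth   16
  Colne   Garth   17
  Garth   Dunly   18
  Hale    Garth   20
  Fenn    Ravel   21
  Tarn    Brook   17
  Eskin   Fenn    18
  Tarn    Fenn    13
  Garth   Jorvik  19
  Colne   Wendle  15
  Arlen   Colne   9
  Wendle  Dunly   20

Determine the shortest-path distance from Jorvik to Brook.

Shortest distances from Jorvik:
Jorvik: 0
Ulver: 13  (via Jorvik)
Hale: 14  (via Jorvik)
Garth: 19  (via Jorvik)
Arlen: 26  (via Ulver)
Wendle: 30  (via Ulver)
Ravel: 31  (via Garth)
Colne: 35  (via Arlen)
Dunly: 37  (via Garth)
Tarn: 43  (via Ravel)
Brook: 46  (via Ravel)
Shortest route: Jorvik–Garth–Ravel–Brook = 46 km.

46 km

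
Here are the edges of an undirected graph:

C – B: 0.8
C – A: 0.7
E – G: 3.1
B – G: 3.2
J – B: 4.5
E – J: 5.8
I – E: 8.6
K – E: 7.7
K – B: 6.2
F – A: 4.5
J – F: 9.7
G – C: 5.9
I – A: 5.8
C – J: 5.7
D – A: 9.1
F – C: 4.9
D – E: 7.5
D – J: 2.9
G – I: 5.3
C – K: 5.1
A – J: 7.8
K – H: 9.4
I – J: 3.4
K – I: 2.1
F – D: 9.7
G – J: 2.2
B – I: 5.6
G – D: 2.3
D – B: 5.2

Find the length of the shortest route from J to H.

Shortest distances from J:
J: 0
G: 2.2  (via J)
D: 2.9  (via J)
I: 3.4  (via J)
B: 4.5  (via J)
C: 5.3  (via B)
E: 5.3  (via G)
K: 5.5  (via I)
A: 6  (via C)
F: 9.7  (via J)
H: 14.9  (via K)
Shortest route: J → I → K → H = 14.9.

14.9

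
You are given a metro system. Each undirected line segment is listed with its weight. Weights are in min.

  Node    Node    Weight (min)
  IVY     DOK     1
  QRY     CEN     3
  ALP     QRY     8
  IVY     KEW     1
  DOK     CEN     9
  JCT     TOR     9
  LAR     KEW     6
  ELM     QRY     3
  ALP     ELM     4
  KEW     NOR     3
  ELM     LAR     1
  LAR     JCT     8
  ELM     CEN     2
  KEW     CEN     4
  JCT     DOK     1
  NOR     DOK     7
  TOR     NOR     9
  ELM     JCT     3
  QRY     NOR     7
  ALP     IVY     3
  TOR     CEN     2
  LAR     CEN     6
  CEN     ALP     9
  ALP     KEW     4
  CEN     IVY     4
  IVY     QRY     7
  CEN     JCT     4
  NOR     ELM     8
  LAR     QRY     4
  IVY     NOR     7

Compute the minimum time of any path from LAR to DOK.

5 min

Settle nodes by increasing distance from LAR:
LAR: 0
ELM: 1  (via LAR)
CEN: 3  (via ELM)
JCT: 4  (via ELM)
QRY: 4  (via LAR)
TOR: 5  (via CEN)
ALP: 5  (via ELM)
DOK: 5  (via JCT)
Shortest route: LAR–ELM–JCT–DOK = 5 min.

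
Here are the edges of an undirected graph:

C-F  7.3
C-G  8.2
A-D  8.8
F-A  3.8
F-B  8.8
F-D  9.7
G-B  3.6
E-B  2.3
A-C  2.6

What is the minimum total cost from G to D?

19.6

Enumerating some paths:
G - C - A - D: 8.2+2.6+8.8 = 19.6
G - B - F - D: 3.6+8.8+9.7 = 22.1
The minimum is 19.6 via G - C - A - D.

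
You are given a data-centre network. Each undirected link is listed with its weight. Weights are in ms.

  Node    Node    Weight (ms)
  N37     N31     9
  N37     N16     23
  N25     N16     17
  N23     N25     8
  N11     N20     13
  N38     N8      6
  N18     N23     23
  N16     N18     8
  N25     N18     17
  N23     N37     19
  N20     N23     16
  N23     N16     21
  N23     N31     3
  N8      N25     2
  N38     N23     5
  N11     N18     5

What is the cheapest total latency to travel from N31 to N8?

13 ms

Running Dijkstra from N31:
N31: 0
N23: 3  (via N31)
N38: 8  (via N23)
N37: 9  (via N31)
N25: 11  (via N23)
N8: 13  (via N25)
Shortest route: N31 → N23 → N25 → N8 = 13 ms.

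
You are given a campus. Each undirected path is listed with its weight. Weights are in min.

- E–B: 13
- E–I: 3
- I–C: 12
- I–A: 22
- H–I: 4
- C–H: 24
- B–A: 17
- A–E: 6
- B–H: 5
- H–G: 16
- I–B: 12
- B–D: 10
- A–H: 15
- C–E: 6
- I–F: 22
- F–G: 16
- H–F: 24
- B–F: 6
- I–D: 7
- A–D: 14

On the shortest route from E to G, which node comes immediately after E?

Enumerating some paths:
E–I–H–G: 3+4+16 = 23
E–I–H–B–F–G: 3+4+5+6+16 = 34
Cheapest is E–I–H–G at 23 min.
So from E the first move is to I.

I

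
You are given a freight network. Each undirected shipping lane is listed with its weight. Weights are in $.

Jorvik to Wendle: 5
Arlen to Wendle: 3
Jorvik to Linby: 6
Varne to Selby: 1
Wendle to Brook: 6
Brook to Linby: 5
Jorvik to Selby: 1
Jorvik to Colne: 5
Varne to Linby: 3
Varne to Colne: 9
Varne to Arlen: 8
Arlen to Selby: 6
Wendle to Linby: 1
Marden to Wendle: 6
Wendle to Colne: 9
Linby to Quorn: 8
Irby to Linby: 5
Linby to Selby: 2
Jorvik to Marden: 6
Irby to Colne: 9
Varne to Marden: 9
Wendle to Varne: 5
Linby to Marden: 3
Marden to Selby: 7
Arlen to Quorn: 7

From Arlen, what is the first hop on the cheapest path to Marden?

Wendle

Candidate routes:
Arlen–Wendle–Linby–Marden: 3+1+3 = 7
Arlen–Selby–Linby–Marden: 6+2+3 = 11
Arlen–Wendle–Marden: 3+6 = 9
The minimum is $7 via Arlen–Wendle–Linby–Marden.
So from Arlen the first move is to Wendle.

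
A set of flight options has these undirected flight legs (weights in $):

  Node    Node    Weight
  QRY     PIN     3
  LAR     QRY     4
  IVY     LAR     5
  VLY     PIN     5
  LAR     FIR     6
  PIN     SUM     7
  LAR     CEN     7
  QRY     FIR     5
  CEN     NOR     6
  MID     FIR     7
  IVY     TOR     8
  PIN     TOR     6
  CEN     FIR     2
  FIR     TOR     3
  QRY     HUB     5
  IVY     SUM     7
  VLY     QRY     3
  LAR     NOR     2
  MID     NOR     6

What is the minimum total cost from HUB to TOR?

Enumerating some paths:
HUB–QRY–PIN–TOR: 5+3+6 = 14
HUB–QRY–FIR–TOR: 5+5+3 = 13
The minimum is $13 via HUB–QRY–FIR–TOR.

$13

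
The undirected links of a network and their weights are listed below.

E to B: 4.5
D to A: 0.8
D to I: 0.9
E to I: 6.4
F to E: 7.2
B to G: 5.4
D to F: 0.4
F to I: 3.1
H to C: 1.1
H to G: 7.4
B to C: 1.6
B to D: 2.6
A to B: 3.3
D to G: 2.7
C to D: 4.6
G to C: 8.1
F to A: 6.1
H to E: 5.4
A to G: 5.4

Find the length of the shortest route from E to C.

Shortest distances from E:
E: 0
B: 4.5  (via E)
H: 5.4  (via E)
C: 6.1  (via B)
Shortest route: E → B → C = 6.1.

6.1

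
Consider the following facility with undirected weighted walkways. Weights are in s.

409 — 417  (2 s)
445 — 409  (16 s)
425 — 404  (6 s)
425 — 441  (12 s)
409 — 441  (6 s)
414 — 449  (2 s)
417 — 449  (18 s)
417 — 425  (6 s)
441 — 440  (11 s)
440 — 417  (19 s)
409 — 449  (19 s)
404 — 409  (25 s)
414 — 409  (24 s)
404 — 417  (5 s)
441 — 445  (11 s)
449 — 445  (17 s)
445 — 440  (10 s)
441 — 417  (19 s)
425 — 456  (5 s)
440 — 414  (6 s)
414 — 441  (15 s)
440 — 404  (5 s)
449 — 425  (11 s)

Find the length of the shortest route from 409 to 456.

Compare a few routes:
409 → 441 → 425 → 456: 6+12+5 = 23
409 → 417 → 425 → 456: 2+6+5 = 13
409 → 417 → 404 → 425 → 456: 2+5+6+5 = 18
The minimum is 13 s via 409 → 417 → 425 → 456.

13 s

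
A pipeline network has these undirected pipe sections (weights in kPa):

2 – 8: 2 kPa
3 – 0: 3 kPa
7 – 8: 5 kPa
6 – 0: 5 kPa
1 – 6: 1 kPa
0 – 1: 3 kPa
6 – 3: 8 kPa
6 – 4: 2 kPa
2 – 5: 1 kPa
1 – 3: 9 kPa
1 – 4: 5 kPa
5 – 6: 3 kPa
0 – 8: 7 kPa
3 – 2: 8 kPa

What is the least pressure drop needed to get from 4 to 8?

Candidate routes:
4–1–6–5–2–8: 5+1+3+1+2 = 12
4–6–5–2–8: 2+3+1+2 = 8
The minimum is 8 kPa via 4–6–5–2–8.

8 kPa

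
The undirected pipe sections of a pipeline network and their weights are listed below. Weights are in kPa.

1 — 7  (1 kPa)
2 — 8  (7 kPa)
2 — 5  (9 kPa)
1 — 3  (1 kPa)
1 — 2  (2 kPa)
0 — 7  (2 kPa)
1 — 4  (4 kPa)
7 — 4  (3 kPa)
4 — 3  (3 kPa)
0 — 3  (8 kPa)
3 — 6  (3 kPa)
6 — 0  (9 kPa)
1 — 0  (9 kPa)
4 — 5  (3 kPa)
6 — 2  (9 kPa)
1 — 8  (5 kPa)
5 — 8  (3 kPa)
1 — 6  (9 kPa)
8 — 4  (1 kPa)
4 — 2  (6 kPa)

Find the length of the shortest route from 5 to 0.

8 kPa

Settle nodes by increasing distance from 5:
5: 0
4: 3  (via 5)
8: 3  (via 5)
3: 6  (via 4)
7: 6  (via 4)
1: 7  (via 4)
0: 8  (via 7)
Shortest route: 5–4–7–0 = 8 kPa.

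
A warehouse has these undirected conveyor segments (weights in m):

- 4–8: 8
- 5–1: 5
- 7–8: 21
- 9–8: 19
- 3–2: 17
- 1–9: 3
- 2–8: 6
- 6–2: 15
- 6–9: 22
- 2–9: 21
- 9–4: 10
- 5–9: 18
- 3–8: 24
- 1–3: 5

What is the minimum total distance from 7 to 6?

Shortest distances from 7:
7: 0
8: 21  (via 7)
2: 27  (via 8)
4: 29  (via 8)
9: 39  (via 4)
1: 42  (via 9)
6: 42  (via 2)
Shortest route: 7 → 8 → 2 → 6 = 42 m.

42 m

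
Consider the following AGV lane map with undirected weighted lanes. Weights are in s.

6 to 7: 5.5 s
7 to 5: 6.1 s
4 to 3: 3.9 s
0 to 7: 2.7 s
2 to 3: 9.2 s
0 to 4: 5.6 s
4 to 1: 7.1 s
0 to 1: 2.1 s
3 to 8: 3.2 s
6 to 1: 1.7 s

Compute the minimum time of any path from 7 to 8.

Settle nodes by increasing distance from 7:
7: 0
0: 2.7  (via 7)
1: 4.8  (via 0)
6: 5.5  (via 7)
5: 6.1  (via 7)
4: 8.3  (via 0)
3: 12.2  (via 4)
8: 15.4  (via 3)
Shortest route: 7–0–4–3–8 = 15.4 s.

15.4 s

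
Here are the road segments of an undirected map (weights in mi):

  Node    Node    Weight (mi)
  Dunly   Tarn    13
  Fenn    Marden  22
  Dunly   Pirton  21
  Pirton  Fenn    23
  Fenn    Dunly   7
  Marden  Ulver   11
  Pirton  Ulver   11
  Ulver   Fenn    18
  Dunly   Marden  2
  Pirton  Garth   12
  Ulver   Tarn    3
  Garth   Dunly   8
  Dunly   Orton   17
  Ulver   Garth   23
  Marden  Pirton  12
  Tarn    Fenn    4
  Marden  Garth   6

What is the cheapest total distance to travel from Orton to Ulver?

Candidate routes:
Orton → Dunly → Fenn → Tarn → Ulver: 17+7+4+3 = 31
Orton → Dunly → Tarn → Ulver: 17+13+3 = 33
Orton → Dunly → Marden → Ulver: 17+2+11 = 30
Orton → Dunly → Garth → Marden → Ulver: 17+8+6+11 = 42
Cheapest is Orton → Dunly → Marden → Ulver at 30 mi.

30 mi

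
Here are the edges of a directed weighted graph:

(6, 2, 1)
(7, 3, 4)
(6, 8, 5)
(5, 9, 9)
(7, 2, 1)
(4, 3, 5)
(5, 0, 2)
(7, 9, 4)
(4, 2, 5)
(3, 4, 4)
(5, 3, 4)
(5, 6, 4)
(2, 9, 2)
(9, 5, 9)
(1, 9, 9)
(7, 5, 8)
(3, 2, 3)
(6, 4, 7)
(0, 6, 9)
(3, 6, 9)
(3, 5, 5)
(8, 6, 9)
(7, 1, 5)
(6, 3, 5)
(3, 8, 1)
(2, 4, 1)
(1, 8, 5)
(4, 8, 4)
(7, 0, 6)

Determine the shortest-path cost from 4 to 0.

Settle nodes by increasing distance from 4:
4: 0
8: 4  (via 4)
2: 5  (via 4)
3: 5  (via 4)
9: 7  (via 2)
5: 10  (via 3)
0: 12  (via 5)
Shortest route: 4 → 3 → 5 → 0 = 12.

12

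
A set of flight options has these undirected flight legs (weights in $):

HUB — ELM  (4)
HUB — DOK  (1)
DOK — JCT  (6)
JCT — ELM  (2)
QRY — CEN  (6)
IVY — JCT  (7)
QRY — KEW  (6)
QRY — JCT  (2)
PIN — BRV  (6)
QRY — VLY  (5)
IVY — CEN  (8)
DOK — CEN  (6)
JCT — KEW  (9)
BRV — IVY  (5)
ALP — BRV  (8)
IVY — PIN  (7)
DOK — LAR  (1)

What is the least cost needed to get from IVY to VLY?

$14

Shortest distances from IVY:
IVY: 0
BRV: 5  (via IVY)
PIN: 7  (via IVY)
JCT: 7  (via IVY)
CEN: 8  (via IVY)
QRY: 9  (via JCT)
ELM: 9  (via JCT)
ALP: 13  (via BRV)
DOK: 13  (via JCT)
HUB: 13  (via ELM)
VLY: 14  (via QRY)
Shortest route: IVY → JCT → QRY → VLY = $14.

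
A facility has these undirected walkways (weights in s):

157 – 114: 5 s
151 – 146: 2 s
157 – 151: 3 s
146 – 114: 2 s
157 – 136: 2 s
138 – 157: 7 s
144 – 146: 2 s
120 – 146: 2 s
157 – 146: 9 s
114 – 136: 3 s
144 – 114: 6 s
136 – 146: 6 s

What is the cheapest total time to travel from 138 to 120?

Enumerating some paths:
138–157–114–146–120: 7+5+2+2 = 16
138–157–136–114–146–120: 7+2+3+2+2 = 16
138–157–136–146–120: 7+2+6+2 = 17
138–157–151–146–120: 7+3+2+2 = 14
The minimum is 14 s via 138–157–151–146–120.

14 s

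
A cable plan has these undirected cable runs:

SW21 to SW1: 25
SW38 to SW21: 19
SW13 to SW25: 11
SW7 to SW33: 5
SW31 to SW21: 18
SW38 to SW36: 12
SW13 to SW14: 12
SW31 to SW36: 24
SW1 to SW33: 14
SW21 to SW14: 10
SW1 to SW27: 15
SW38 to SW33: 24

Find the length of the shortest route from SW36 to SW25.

64

Running Dijkstra from SW36:
SW36: 0
SW38: 12  (via SW36)
SW31: 24  (via SW36)
SW21: 31  (via SW38)
SW33: 36  (via SW38)
SW7: 41  (via SW33)
SW14: 41  (via SW21)
SW1: 50  (via SW33)
SW13: 53  (via SW14)
SW25: 64  (via SW13)
Shortest route: SW36–SW38–SW21–SW14–SW13–SW25 = 64.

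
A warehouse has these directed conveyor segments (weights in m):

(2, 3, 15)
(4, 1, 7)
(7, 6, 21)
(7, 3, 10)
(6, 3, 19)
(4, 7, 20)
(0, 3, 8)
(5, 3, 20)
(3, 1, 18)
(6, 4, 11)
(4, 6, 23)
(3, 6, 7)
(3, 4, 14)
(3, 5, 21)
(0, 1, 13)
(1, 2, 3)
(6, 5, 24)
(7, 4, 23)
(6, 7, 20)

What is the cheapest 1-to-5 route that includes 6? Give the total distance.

Best 1 to 6: 1–2–3–6 costing 25
Shortest 6→5: 6–5 = 24
Total via 6: 25 + 24 = 49 m.

49 m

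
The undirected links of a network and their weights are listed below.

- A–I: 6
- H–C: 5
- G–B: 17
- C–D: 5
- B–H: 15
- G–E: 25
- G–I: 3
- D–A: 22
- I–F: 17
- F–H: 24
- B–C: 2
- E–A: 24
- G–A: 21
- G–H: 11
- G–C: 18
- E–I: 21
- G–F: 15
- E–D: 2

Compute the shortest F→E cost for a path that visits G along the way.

Best F to G: F → G costing 15
Best G to E: G → H → C → D → E costing 23
Total via G: 15 + 23 = 38.

38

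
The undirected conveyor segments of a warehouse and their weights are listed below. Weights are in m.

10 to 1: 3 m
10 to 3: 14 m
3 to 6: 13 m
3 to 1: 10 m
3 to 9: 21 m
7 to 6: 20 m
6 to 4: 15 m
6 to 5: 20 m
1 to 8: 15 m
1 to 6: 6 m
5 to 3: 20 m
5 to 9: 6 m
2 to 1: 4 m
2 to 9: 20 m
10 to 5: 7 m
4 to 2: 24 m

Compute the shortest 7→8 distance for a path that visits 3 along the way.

58 m

Shortest 7→3: 7 → 6 → 3 = 33
Best 3 to 8: 3 → 1 → 8 costing 25
Total via 3: 33 + 25 = 58 m.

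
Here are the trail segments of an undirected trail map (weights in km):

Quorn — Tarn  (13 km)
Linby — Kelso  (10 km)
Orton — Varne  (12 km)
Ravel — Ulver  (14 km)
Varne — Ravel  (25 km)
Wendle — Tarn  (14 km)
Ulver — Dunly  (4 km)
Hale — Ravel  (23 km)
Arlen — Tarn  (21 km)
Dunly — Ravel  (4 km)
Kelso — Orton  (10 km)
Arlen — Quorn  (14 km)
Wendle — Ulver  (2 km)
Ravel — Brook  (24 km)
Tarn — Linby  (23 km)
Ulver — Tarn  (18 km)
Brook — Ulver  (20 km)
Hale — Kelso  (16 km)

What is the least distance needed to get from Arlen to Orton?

Shortest distances from Arlen:
Arlen: 0
Quorn: 14  (via Arlen)
Tarn: 21  (via Arlen)
Wendle: 35  (via Tarn)
Ulver: 37  (via Wendle)
Dunly: 41  (via Ulver)
Linby: 44  (via Tarn)
Ravel: 45  (via Dunly)
Kelso: 54  (via Linby)
Brook: 57  (via Ulver)
Orton: 64  (via Kelso)
Shortest route: Arlen → Tarn → Linby → Kelso → Orton = 64 km.

64 km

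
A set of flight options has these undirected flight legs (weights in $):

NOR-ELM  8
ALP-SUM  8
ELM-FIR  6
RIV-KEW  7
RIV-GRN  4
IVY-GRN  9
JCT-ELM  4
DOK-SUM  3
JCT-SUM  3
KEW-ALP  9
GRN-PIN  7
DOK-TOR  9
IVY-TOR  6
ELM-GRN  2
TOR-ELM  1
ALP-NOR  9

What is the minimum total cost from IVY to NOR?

$15

Compare a few routes:
IVY–TOR–ELM–NOR: 6+1+8 = 15
IVY–TOR–ELM–JCT–SUM–ALP–NOR: 6+1+4+3+8+9 = 31
IVY–GRN–ELM–NOR: 9+2+8 = 19
IVY–TOR–DOK–SUM–JCT–ELM–NOR: 6+9+3+3+4+8 = 33
Cheapest is IVY–TOR–ELM–NOR at $15.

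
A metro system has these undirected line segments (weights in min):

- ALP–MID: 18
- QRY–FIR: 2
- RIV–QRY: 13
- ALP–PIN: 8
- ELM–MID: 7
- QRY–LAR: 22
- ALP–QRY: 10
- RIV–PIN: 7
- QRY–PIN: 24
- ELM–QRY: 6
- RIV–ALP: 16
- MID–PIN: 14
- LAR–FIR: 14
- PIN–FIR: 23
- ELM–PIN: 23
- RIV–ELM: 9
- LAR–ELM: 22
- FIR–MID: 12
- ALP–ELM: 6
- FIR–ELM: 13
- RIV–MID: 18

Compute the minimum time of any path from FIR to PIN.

20 min

Enumerating some paths:
FIR–QRY–ALP–PIN: 2+10+8 = 20
FIR–QRY–RIV–PIN: 2+13+7 = 22
FIR–QRY–ELM–ALP–PIN: 2+6+6+8 = 22
FIR–PIN: 23 = 23
The minimum is 20 min via FIR–QRY–ALP–PIN.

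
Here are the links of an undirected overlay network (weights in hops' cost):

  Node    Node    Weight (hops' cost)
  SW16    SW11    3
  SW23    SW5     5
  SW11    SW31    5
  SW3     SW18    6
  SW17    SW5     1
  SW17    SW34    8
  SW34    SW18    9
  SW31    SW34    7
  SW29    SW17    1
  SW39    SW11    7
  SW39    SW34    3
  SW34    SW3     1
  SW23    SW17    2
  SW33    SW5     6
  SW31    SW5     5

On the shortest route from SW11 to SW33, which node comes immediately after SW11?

SW31

Candidate routes:
SW11–SW39–SW34–SW17–SW5–SW33: 7+3+8+1+6 = 25
SW11–SW31–SW5–SW33: 5+5+6 = 16
The minimum is 16 hops' cost via SW11–SW31–SW5–SW33.
So from SW11 the first move is to SW31.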